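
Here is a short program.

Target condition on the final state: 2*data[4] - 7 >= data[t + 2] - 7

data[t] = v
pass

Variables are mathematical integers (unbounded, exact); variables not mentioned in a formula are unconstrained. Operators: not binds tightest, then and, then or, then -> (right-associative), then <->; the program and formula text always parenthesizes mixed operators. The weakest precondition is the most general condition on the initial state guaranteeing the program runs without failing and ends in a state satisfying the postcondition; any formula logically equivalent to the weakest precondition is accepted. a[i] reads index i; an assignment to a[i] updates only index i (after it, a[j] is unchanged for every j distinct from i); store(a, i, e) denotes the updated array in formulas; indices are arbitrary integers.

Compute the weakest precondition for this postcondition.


Working backward. After the program, the postcondition 2*data[4] - 7 >= data[t + 2] - 7 must hold; in canonical form it is 2*data[4] >= data[t + 2].
Before skip: 2*data[4] >= data[t + 2]
Before data[t] := v: 2*store(data, t, v)[4] >= store(data, t, v)[t + 2]
Answer: WP = 2*store(data, t, v)[4] >= store(data, t, v)[t + 2]


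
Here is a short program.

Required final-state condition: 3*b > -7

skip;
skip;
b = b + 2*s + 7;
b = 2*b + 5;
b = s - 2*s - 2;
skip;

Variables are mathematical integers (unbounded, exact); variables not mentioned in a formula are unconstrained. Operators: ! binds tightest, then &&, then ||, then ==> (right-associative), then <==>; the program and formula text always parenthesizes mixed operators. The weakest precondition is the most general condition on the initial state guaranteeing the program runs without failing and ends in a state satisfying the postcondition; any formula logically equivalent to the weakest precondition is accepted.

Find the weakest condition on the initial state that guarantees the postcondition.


Working backward. After the program, 3*b > -7 must hold.
Before skip: 3*b > -7
Before b := s - 2*s - 2: 3*s < 1
Before b := 2*b + 5: 3*s < 1
Before b := b + 2*s + 7: 3*s < 1
Before skip: 3*s < 1
Before skip: 3*s < 1
Answer: WP = 3*s < 1


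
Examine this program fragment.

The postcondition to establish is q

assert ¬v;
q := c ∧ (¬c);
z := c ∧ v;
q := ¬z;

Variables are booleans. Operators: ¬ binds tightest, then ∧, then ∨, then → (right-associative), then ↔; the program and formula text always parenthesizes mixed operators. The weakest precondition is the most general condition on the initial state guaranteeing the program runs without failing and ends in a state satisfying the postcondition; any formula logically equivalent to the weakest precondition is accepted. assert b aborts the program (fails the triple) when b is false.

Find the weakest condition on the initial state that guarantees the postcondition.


Working backward. After the program, q must hold.
Before q := ¬z: ¬z
Before z := c ∧ v: ¬(c ∧ v)
Before q := c ∧ (¬c): ¬(c ∧ v)
Before assert ¬v: (¬v) ∧ (¬(c ∧ v))
Answer: WP = (¬v) ∧ (¬(c ∧ v))


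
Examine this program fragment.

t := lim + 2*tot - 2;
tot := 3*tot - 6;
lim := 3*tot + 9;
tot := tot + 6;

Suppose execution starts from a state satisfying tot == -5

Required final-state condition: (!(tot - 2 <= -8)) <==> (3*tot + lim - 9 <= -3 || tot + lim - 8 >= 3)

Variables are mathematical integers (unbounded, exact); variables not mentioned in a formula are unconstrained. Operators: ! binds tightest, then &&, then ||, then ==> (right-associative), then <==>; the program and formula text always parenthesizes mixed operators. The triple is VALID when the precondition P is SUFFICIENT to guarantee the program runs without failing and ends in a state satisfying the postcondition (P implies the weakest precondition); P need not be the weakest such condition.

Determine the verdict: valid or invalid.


Working backward. After the program, the postcondition (!(tot - 2 <= -8)) <==> (3*tot + lim - 9 <= -3 || tot + lim - 8 >= 3) must hold; in canonical form it is (!(tot <= -6)) <==> (lim + 3*tot <= 6 || lim + tot >= 11).
Before tot := tot + 6: (!(tot <= -12)) <==> (lim + 3*tot <= -12 || lim + tot >= 5)
Before lim := 3*tot + 9: (!(tot <= -12)) <==> (6*tot <= -21 || 4*tot >= -4)
Before tot := 3*tot - 6: (!(3*tot <= -6)) <==> (18*tot <= 15 || 12*tot >= 20)
Before t := lim + 2*tot - 2: (!(3*tot <= -6)) <==> (18*tot <= 15 || 12*tot >= 20)
The weakest precondition is (!(3*tot <= -6)) <==> (18*tot <= 15 || 12*tot >= 20).
Check whether tot == -5 implies it.
Countermodel: at the initial state tot = -5, the precondition holds but the weakest precondition fails.
Answer: invalid


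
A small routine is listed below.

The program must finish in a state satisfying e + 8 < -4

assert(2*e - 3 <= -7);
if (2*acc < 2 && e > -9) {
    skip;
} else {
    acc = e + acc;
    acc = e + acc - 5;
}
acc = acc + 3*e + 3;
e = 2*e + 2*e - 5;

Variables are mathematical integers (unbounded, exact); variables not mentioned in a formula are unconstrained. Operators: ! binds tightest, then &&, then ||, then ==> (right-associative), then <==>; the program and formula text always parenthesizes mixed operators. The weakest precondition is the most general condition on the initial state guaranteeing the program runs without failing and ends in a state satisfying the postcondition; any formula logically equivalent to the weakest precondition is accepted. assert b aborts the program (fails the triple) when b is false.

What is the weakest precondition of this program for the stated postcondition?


Working backward. After the program, the postcondition e + 8 < -4 must hold; in canonical form it is e < -12.
Before e := 2*e + 2*e - 5: 4*e < -7
Before acc := acc + 3*e + 3: 4*e < -7
Then branch requires 4*e < -7; else branch requires 4*e < -7.
Before the if: ((2*acc < 2 && e > -9) ==> 4*e < -7) && ((!(2*acc < 2 && e > -9)) ==> 4*e < -7)
Before assert 2*e - 3 <= -7: 2*e <= -4 && ((2*acc < 2 && e > -9) ==> 4*e < -7) && ((!(2*acc < 2 && e > -9)) ==> 4*e < -7)
Answer: WP = 2*e <= -4 && ((2*acc < 2 && e > -9) ==> 4*e < -7) && ((!(2*acc < 2 && e > -9)) ==> 4*e < -7)


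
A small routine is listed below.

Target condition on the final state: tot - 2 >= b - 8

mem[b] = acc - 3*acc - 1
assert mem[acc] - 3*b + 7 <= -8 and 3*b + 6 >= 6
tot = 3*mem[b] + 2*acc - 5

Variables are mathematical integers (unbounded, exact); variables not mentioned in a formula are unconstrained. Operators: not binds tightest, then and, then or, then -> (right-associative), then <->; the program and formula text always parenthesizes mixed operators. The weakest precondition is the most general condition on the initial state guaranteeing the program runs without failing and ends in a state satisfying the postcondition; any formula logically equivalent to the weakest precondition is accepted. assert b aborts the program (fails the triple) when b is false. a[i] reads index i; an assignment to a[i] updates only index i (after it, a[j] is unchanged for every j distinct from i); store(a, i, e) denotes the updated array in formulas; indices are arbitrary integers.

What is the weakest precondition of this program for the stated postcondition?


Working backward. After the program, the postcondition tot - 2 >= b - 8 must hold; in canonical form it is tot >= b - 6.
Before tot := 3*mem[b] + 2*acc - 5: 3*mem[b] + 2*acc >= b - 1
Before assert mem[acc] - 3*b + 7 <= -8 and 3*b + 6 >= 6: mem[acc] <= 3*b - 15 and 3*b >= 0 and 3*mem[b] + 2*acc >= b - 1
Before mem[b] := acc - 3*acc - 1: store(mem, b, -2*acc - 1)[acc] <= 3*b - 15 and 3*b >= 0 and 3*store(mem, b, -2*acc - 1)[b] + 2*acc >= b - 1
Answer: WP = store(mem, b, -2*acc - 1)[acc] <= 3*b - 15 and 3*b >= 0 and 3*store(mem, b, -2*acc - 1)[b] + 2*acc >= b - 1


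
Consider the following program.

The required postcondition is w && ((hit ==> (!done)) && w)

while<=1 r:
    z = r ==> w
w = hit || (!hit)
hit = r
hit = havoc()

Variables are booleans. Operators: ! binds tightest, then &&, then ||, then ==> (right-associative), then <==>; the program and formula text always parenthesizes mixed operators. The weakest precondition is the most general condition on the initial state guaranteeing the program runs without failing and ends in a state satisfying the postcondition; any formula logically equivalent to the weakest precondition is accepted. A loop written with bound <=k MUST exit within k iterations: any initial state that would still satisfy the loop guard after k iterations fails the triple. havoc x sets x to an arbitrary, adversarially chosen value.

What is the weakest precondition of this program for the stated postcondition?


Working backward. After the program, the postcondition w && ((hit ==> (!done)) && w) must hold; in canonical form it is w && (hit ==> (!done)).
Before havoc hit: w && (!done)
Before hit := r: w && (!done)
Before w := hit || (!hit): !done
Before the loop (bound <=1), unroll the exhaustion recursion (WP_0 = exit-now case; WP_j = one more guarded iteration, up to j = 1):
  WP_0: (!r) && (!done)
  WP_1: (r ==> ((!r) && (!done))) && ((!r) ==> (!done))
So before the loop: (r ==> ((!r) && (!done))) && ((!r) ==> (!done))
Answer: WP = (r ==> ((!r) && (!done))) && ((!r) ==> (!done))


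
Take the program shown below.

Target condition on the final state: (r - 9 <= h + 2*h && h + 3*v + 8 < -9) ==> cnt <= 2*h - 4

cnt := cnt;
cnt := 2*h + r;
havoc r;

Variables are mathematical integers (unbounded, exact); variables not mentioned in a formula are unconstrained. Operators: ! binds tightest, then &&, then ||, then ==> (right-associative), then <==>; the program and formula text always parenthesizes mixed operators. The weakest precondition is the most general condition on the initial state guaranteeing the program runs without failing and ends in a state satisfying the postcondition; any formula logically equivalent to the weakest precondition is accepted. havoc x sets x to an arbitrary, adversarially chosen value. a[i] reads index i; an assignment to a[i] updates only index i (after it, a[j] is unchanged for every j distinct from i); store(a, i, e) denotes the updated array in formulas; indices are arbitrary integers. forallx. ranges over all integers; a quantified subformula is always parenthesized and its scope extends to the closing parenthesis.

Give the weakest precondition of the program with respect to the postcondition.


Working backward. After the program, the postcondition (r - 9 <= h + 2*h && h + 3*v + 8 < -9) ==> cnt <= 2*h - 4 must hold; in canonical form it is (r <= 3*h + 9 && h + 3*v < -17) ==> cnt <= 2*h - 4.
Before havoc r: forall r_1. ((r_1 <= 3*h + 9 && h + 3*v < -17) ==> cnt <= 2*h - 4)
Before cnt := 2*h + r: forall r_1. ((r_1 <= 3*h + 9 && h + 3*v < -17) ==> r <= -4)
Before cnt := cnt: forall r_1. ((r_1 <= 3*h + 9 && h + 3*v < -17) ==> r <= -4)
Answer: WP = forall r_1. ((r_1 <= 3*h + 9 && h + 3*v < -17) ==> r <= -4)


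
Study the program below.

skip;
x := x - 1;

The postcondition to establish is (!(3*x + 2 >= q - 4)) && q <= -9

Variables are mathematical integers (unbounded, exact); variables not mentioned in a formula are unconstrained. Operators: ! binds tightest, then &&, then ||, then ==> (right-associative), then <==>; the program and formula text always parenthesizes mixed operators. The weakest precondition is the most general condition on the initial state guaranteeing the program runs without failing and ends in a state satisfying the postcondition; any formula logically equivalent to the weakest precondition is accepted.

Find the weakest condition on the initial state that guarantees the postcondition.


Working backward. After the program, the postcondition (!(3*x + 2 >= q - 4)) && q <= -9 must hold; in canonical form it is (!(3*x >= q - 6)) && q <= -9.
Before x := x - 1: (!(3*x >= q - 3)) && q <= -9
Before skip: (!(3*x >= q - 3)) && q <= -9
Answer: WP = (!(3*x >= q - 3)) && q <= -9


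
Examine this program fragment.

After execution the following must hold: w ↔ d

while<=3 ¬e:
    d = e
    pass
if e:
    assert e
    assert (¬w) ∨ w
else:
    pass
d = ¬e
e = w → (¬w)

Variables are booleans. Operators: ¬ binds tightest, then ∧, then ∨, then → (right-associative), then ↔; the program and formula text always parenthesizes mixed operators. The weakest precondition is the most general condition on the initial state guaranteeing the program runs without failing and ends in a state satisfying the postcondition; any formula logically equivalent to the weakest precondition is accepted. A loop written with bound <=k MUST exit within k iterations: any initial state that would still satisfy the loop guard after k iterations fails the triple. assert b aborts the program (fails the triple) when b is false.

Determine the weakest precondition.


Working backward. After the program, w ↔ d must hold.
Before e := w → (¬w): w ↔ d
Before d := ¬e: w ↔ (¬e)
Then branch requires e ∧ (w ↔ (¬e)); else branch requires w ↔ (¬e).
Before the if: (e → (e ∧ (w ↔ (¬e)))) ∧ ((¬e) → (w ↔ (¬e)))
Before the loop (bound <=3), unroll the exhaustion recursion (WP_0 = exit-now case; WP_j = one more guarded iteration, up to j = 3):
  WP_0: e ∧ (e → (e ∧ (w ↔ (¬e)))) ∧ ((¬e) → (w ↔ (¬e)))
  WP_1: ((¬e) → (e ∧ (e → (e ∧ (w ↔ (¬e)))) ∧ ((¬e) → (w ↔ (¬e))))) ∧ (e → ((e → (e ∧ (w ↔ (¬e)))) ∧ ((¬e) → (w ↔ (¬e)))))
  WP_2: ((¬e) → (((¬e) → (e ∧ (e → (e ∧ (w ↔ (¬e)))) ∧ ((¬e) → (w ↔ (¬e))))) ∧ (e → ((e → (e ∧ (w ↔ (¬e)))) ∧ ((¬e) → (w ↔ (¬e))))))) ∧ (e → ((e → (e ∧ (w ↔ (¬e)))) ∧ ((¬e) → (w ↔ (¬e)))))
  WP_3: ((¬e) → (((¬e) → (((¬e) → (e ∧ (e → (e ∧ (w ↔ (¬e)))) ∧ ((¬e) → (w ↔ (¬e))))) ∧ (e → ((e → (e ∧ (w ↔ (¬e)))) ∧ ((¬e) → (w ↔ (¬e))))))) ∧ (e → ((e → (e ∧ (w ↔ (¬e)))) ∧ ((¬e) → (w ↔ (¬e))))))) ∧ (e → ((e → (e ∧ (w ↔ (¬e)))) ∧ ((¬e) → (w ↔ (¬e)))))
So before the loop: ((¬e) → (((¬e) → (((¬e) → (e ∧ (e → (e ∧ (w ↔ (¬e)))) ∧ ((¬e) → (w ↔ (¬e))))) ∧ (e → ((e → (e ∧ (w ↔ (¬e)))) ∧ ((¬e) → (w ↔ (¬e))))))) ∧ (e → ((e → (e ∧ (w ↔ (¬e)))) ∧ ((¬e) → (w ↔ (¬e))))))) ∧ (e → ((e → (e ∧ (w ↔ (¬e)))) ∧ ((¬e) → (w ↔ (¬e)))))
Answer: WP = ((¬e) → (((¬e) → (((¬e) → (e ∧ (e → (e ∧ (w ↔ (¬e)))) ∧ ((¬e) → (w ↔ (¬e))))) ∧ (e → ((e → (e ∧ (w ↔ (¬e)))) ∧ ((¬e) → (w ↔ (¬e))))))) ∧ (e → ((e → (e ∧ (w ↔ (¬e)))) ∧ ((¬e) → (w ↔ (¬e))))))) ∧ (e → ((e → (e ∧ (w ↔ (¬e)))) ∧ ((¬e) → (w ↔ (¬e)))))


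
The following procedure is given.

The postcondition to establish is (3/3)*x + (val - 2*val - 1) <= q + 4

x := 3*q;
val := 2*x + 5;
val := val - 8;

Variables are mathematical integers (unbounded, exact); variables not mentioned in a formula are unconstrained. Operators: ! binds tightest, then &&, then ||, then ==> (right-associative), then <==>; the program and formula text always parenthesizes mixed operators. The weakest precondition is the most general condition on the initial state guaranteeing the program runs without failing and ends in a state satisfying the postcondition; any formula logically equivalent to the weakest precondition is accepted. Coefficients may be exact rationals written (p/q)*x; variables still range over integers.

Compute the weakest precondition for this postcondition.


Working backward. After the program, the postcondition (3/3)*x + (val - 2*val - 1) <= q + 4 must hold; in canonical form it is x <= q + val + 5.
Before val := val - 8: x <= q + val - 3
Before val := 2*x + 5: q + x >= -2
Before x := 3*q: 4*q >= -2
Answer: WP = 4*q >= -2


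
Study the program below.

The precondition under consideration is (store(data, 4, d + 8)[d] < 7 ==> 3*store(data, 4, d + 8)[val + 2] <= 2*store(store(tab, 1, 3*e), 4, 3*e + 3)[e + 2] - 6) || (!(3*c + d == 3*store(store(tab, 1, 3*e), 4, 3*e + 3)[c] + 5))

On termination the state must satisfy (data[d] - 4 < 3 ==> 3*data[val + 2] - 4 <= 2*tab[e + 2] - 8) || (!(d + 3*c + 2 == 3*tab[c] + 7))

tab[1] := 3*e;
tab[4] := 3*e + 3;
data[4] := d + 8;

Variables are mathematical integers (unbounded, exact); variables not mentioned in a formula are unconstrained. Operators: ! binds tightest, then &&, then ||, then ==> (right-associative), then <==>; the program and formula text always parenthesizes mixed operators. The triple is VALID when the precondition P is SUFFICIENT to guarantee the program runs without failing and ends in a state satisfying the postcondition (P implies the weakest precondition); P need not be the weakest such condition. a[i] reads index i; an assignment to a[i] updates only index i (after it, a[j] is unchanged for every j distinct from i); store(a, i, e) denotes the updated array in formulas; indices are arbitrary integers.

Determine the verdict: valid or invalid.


Working backward. After the program, the postcondition (data[d] - 4 < 3 ==> 3*data[val + 2] - 4 <= 2*tab[e + 2] - 8) || (!(d + 3*c + 2 == 3*tab[c] + 7)) must hold; in canonical form it is (data[d] < 7 ==> 3*data[val + 2] <= 2*tab[e + 2] - 4) || (!(3*c + d == 3*tab[c] + 5)).
Before data[4] := d + 8: (store(data, 4, d + 8)[d] < 7 ==> 3*store(data, 4, d + 8)[val + 2] <= 2*tab[e + 2] - 4) || (!(3*c + d == 3*tab[c] + 5))
Before tab[4] := 3*e + 3: (store(data, 4, d + 8)[d] < 7 ==> 3*store(data, 4, d + 8)[val + 2] <= 2*store(tab, 4, 3*e + 3)[e + 2] - 4) || (!(3*c + d == 3*store(tab, 4, 3*e + 3)[c] + 5))
Before tab[1] := 3*e: (store(data, 4, d + 8)[d] < 7 ==> 3*store(data, 4, d + 8)[val + 2] <= 2*store(store(tab, 1, 3*e), 4, 3*e + 3)[e + 2] - 4) || (!(3*c + d == 3*store(store(tab, 1, 3*e), 4, 3*e + 3)[c] + 5))
The weakest precondition is (store(data, 4, d + 8)[d] < 7 ==> 3*store(data, 4, d + 8)[val + 2] <= 2*store(store(tab, 1, 3*e), 4, 3*e + 3)[e + 2] - 4) || (!(3*c + d == 3*store(store(tab, 1, 3*e), 4, 3*e + 3)[c] + 5)).
Check whether (store(data, 4, d + 8)[d] < 7 ==> 3*store(data, 4, d + 8)[val + 2] <= 2*store(store(tab, 1, 3*e), 4, 3*e + 3)[e + 2] - 6) || (!(3*c + d == 3*store(store(tab, 1, 3*e), 4, 3*e + 3)[c] + 5)) implies it.
Every state satisfying the precondition satisfies the weakest precondition: the implication holds.
Answer: valid


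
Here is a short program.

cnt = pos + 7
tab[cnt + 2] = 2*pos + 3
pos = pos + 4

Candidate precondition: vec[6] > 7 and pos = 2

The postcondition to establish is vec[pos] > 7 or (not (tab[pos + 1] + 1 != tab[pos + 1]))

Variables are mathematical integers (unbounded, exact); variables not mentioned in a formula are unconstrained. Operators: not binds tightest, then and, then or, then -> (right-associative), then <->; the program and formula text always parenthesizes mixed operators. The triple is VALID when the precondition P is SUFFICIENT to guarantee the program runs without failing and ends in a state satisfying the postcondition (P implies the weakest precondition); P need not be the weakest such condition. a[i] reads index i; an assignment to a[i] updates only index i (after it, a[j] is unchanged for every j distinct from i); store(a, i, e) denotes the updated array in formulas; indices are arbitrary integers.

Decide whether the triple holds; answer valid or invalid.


Working backward. After the program, the postcondition vec[pos] > 7 or (not (tab[pos + 1] + 1 != tab[pos + 1])) must hold; in canonical form it is vec[pos] > 7.
Before pos := pos + 4: vec[pos + 4] > 7
Before tab[cnt + 2] := 2*pos + 3: vec[pos + 4] > 7
Before cnt := pos + 7: vec[pos + 4] > 7
The weakest precondition is vec[pos + 4] > 7.
Check whether vec[6] > 7 and pos = 2 implies it.
Every state satisfying the precondition satisfies the weakest precondition: the implication holds.
Answer: valid


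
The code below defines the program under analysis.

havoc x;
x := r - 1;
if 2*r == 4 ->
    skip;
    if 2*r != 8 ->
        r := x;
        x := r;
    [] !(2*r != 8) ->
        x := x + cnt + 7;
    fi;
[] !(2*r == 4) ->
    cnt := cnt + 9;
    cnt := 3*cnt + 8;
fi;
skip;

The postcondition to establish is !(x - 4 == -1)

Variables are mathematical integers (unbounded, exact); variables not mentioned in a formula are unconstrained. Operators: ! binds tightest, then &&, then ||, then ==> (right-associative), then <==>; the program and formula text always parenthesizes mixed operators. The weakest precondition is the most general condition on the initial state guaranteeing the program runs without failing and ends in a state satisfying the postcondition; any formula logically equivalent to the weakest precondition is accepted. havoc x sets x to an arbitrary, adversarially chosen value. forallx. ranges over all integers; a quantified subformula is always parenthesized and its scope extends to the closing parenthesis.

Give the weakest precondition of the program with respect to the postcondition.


Working backward. After the program, the postcondition !(x - 4 == -1) must hold; in canonical form it is !(x == 3).
Before skip: !(x == 3)
Then branch requires (2*r != 8 ==> (!(x == 3))) && ((!(2*r != 8)) ==> (!(cnt + x == -4))); else branch requires !(x == 3).
Before the if: (2*r == 4 ==> ((2*r != 8 ==> (!(x == 3))) && ((!(2*r != 8)) ==> (!(cnt + x == -4))))) && ((!(2*r == 4)) ==> (!(x == 3)))
Before x := r - 1: (2*r == 4 ==> ((2*r != 8 ==> (!(r == 4))) && ((!(2*r != 8)) ==> (!(cnt + r == -3))))) && ((!(2*r == 4)) ==> (!(r == 4)))
Before havoc x: (2*r == 4 ==> ((2*r != 8 ==> (!(r == 4))) && ((!(2*r != 8)) ==> (!(cnt + r == -3))))) && ((!(2*r == 4)) ==> (!(r == 4)))
Answer: WP = (2*r == 4 ==> ((2*r != 8 ==> (!(r == 4))) && ((!(2*r != 8)) ==> (!(cnt + r == -3))))) && ((!(2*r == 4)) ==> (!(r == 4)))


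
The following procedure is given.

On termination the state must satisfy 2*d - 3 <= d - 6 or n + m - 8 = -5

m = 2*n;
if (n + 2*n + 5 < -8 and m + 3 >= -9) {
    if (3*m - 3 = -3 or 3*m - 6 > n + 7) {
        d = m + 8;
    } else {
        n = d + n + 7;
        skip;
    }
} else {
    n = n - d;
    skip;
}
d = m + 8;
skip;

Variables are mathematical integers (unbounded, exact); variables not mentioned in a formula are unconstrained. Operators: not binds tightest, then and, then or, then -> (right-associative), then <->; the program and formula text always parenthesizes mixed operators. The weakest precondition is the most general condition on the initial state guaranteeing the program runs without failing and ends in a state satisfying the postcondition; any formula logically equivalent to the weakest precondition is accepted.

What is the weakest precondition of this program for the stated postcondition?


Working backward. After the program, the postcondition 2*d - 3 <= d - 6 or n + m - 8 = -5 must hold; in canonical form it is d <= -3 or m + n = 3.
Before skip: d <= -3 or m + n = 3
Before d := m + 8: m <= -11 or m + n = 3
Then branch requires ((3*m = 0 or 3*m > n + 13) -> (m <= -11 or m + n = 3)) and ((not (3*m = 0 or 3*m > n + 13)) -> (m <= -11 or d + m + n = -4)); else branch requires m <= -11 or m + n = d + 3.
Before the if: ((3*n < -13 and m >= -12) -> (((3*m = 0 or 3*m > n + 13) -> (m <= -11 or m + n = 3)) and ((not (3*m = 0 or 3*m > n + 13)) -> (m <= -11 or d + m + n = -4)))) and ((not (3*n < -13 and m >= -12)) -> (m <= -11 or m + n = d + 3))
Before m := 2*n: ((3*n < -13 and 2*n >= -12) -> (((6*n = 0 or 5*n > 13) -> (2*n <= -11 or 3*n = 3)) and ((not (6*n = 0 or 5*n > 13)) -> (2*n <= -11 or d + 3*n = -4)))) and ((not (3*n < -13 and 2*n >= -12)) -> (2*n <= -11 or 3*n = d + 3))
Answer: WP = ((3*n < -13 and 2*n >= -12) -> (((6*n = 0 or 5*n > 13) -> (2*n <= -11 or 3*n = 3)) and ((not (6*n = 0 or 5*n > 13)) -> (2*n <= -11 or d + 3*n = -4)))) and ((not (3*n < -13 and 2*n >= -12)) -> (2*n <= -11 or 3*n = d + 3))


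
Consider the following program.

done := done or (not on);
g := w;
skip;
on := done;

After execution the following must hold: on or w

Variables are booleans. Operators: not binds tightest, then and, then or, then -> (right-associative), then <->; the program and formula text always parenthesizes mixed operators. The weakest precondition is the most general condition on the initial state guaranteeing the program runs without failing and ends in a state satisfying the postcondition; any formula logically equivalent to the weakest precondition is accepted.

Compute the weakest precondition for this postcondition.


Working backward. After the program, on or w must hold.
Before on := done: done or w
Before skip: done or w
Before g := w: done or w
Before done := done or (not on): done or (not on) or w
Answer: WP = done or (not on) or w


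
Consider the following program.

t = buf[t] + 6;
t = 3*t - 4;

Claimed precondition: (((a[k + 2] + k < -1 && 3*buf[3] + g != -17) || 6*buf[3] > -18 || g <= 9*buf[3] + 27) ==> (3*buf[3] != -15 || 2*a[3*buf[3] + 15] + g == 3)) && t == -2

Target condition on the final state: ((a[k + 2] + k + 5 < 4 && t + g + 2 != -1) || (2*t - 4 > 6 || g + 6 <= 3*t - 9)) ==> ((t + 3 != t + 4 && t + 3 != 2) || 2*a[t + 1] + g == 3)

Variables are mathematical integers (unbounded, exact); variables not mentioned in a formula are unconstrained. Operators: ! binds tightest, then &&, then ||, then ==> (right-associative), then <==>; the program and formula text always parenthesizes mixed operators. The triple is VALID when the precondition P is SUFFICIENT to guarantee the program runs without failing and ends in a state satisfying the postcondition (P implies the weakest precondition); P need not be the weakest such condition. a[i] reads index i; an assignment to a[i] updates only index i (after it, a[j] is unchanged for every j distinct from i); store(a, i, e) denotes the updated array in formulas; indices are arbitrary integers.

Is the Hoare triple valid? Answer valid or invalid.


Working backward. After the program, the postcondition ((a[k + 2] + k + 5 < 4 && t + g + 2 != -1) || (2*t - 4 > 6 || g + 6 <= 3*t - 9)) ==> ((t + 3 != t + 4 && t + 3 != 2) || 2*a[t + 1] + g == 3) must hold; in canonical form it is ((a[k + 2] + k < -1 && g + t != -3) || 2*t > 10 || g <= 3*t - 15) ==> (t != -1 || 2*a[t + 1] + g == 3).
Before t := 3*t - 4: ((a[k + 2] + k < -1 && g + 3*t != 1) || 6*t > 18 || g <= 9*t - 27) ==> (3*t != 3 || 2*a[3*t - 3] + g == 3)
Before t := buf[t] + 6: ((a[k + 2] + k < -1 && 3*buf[t] + g != -17) || 6*buf[t] > -18 || g <= 9*buf[t] + 27) ==> (3*buf[t] != -15 || 2*a[3*buf[t] + 15] + g == 3)
The weakest precondition is ((a[k + 2] + k < -1 && 3*buf[t] + g != -17) || 6*buf[t] > -18 || g <= 9*buf[t] + 27) ==> (3*buf[t] != -15 || 2*a[3*buf[t] + 15] + g == 3).
Check whether (((a[k + 2] + k < -1 && 3*buf[3] + g != -17) || 6*buf[3] > -18 || g <= 9*buf[3] + 27) ==> (3*buf[3] != -15 || 2*a[3*buf[3] + 15] + g == 3)) && t == -2 implies it.
Countermodel: at the initial state a = {[-2] = -15523, [0] = -6516, [3] = -15523, [27] = -15523, [15523] = -15523, elsewhere -15523}, buf = {[-2] = -5, [0] = 4, [3] = 4, [27] = 4, [15523] = 4, elsewhere 4}, g = -3, k = 15521, t = -2, the precondition holds but the weakest precondition fails.
Answer: invalid


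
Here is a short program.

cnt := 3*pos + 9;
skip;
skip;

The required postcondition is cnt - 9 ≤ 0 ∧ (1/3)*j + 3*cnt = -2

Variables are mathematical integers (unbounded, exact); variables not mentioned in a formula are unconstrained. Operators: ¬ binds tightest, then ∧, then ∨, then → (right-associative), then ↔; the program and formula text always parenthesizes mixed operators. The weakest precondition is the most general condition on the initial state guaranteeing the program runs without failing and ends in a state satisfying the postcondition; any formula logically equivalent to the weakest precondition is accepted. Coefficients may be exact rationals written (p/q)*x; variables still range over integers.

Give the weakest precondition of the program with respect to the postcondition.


Working backward. After the program, the postcondition cnt - 9 ≤ 0 ∧ (1/3)*j + 3*cnt = -2 must hold; in canonical form it is cnt ≤ 9 ∧ 3*cnt + (1/3)*j = -2.
Before skip: cnt ≤ 9 ∧ 3*cnt + (1/3)*j = -2
Before skip: cnt ≤ 9 ∧ 3*cnt + (1/3)*j = -2
Before cnt := 3*pos + 9: 3*pos ≤ 0 ∧ (1/3)*j + 9*pos = -29
Answer: WP = 3*pos ≤ 0 ∧ (1/3)*j + 9*pos = -29


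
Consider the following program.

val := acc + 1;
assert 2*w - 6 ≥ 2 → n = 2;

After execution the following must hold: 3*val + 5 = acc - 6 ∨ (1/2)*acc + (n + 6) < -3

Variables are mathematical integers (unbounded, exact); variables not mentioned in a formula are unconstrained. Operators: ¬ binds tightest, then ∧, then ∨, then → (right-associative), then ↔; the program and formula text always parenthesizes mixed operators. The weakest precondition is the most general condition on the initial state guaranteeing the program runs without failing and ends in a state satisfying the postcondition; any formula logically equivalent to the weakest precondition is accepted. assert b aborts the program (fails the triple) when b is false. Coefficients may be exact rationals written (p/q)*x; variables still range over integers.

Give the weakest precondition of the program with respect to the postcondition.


Working backward. After the program, the postcondition 3*val + 5 = acc - 6 ∨ (1/2)*acc + (n + 6) < -3 must hold; in canonical form it is 3*val = acc - 11 ∨ (1/2)*acc + n < -9.
Before assert 2*w - 6 ≥ 2 → n = 2: (2*w ≥ 8 → n = 2) ∧ (3*val = acc - 11 ∨ (1/2)*acc + n < -9)
Before val := acc + 1: (2*w ≥ 8 → n = 2) ∧ (2*acc = -14 ∨ (1/2)*acc + n < -9)
Answer: WP = (2*w ≥ 8 → n = 2) ∧ (2*acc = -14 ∨ (1/2)*acc + n < -9)


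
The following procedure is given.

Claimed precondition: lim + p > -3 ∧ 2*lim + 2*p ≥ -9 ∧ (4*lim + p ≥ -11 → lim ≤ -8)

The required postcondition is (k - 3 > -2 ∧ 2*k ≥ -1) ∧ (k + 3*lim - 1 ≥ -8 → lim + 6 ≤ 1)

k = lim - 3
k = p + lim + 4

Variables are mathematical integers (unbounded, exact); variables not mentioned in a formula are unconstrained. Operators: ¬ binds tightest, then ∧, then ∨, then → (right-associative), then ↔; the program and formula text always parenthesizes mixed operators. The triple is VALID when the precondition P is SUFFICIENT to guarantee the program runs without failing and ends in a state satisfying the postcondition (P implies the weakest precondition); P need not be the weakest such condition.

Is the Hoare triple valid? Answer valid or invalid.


Working backward. After the program, the postcondition (k - 3 > -2 ∧ 2*k ≥ -1) ∧ (k + 3*lim - 1 ≥ -8 → lim + 6 ≤ 1) must hold; in canonical form it is k > 1 ∧ 2*k ≥ -1 ∧ (k + 3*lim ≥ -7 → lim ≤ -5).
Before k := p + lim + 4: lim + p > -3 ∧ 2*lim + 2*p ≥ -9 ∧ (4*lim + p ≥ -11 → lim ≤ -5)
Before k := lim - 3: lim + p > -3 ∧ 2*lim + 2*p ≥ -9 ∧ (4*lim + p ≥ -11 → lim ≤ -5)
The weakest precondition is lim + p > -3 ∧ 2*lim + 2*p ≥ -9 ∧ (4*lim + p ≥ -11 → lim ≤ -5).
Check whether lim + p > -3 ∧ 2*lim + 2*p ≥ -9 ∧ (4*lim + p ≥ -11 → lim ≤ -8) implies it.
Every state satisfying the precondition satisfies the weakest precondition: the implication holds.
Answer: valid


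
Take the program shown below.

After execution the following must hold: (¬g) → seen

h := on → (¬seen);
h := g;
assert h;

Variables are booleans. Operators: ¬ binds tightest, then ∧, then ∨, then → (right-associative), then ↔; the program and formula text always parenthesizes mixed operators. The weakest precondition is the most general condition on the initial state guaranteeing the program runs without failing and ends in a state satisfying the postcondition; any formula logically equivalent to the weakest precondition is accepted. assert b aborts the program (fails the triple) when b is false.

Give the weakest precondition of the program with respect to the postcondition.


Working backward. After the program, (¬g) → seen must hold.
Before assert h: h ∧ ((¬g) → seen)
Before h := g: g ∧ ((¬g) → seen)
Before h := on → (¬seen): g ∧ ((¬g) → seen)
Answer: WP = g ∧ ((¬g) → seen)


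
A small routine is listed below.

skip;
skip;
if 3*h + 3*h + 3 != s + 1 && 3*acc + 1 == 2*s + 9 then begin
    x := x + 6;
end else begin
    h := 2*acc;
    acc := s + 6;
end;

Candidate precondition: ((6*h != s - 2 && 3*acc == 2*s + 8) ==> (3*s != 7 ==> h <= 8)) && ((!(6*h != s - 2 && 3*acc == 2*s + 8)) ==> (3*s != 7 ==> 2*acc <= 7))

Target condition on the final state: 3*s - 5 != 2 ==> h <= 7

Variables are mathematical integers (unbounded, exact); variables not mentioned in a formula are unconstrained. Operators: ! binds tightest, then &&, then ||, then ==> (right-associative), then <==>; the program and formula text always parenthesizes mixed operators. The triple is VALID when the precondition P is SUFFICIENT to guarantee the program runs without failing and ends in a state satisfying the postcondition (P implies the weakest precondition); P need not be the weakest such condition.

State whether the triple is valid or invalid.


Working backward. After the program, the postcondition 3*s - 5 != 2 ==> h <= 7 must hold; in canonical form it is 3*s != 7 ==> h <= 7.
Then branch requires 3*s != 7 ==> h <= 7; else branch requires 3*s != 7 ==> 2*acc <= 7.
Before the if: ((6*h != s - 2 && 3*acc == 2*s + 8) ==> (3*s != 7 ==> h <= 7)) && ((!(6*h != s - 2 && 3*acc == 2*s + 8)) ==> (3*s != 7 ==> 2*acc <= 7))
Before skip: ((6*h != s - 2 && 3*acc == 2*s + 8) ==> (3*s != 7 ==> h <= 7)) && ((!(6*h != s - 2 && 3*acc == 2*s + 8)) ==> (3*s != 7 ==> 2*acc <= 7))
Before skip: ((6*h != s - 2 && 3*acc == 2*s + 8) ==> (3*s != 7 ==> h <= 7)) && ((!(6*h != s - 2 && 3*acc == 2*s + 8)) ==> (3*s != 7 ==> 2*acc <= 7))
The weakest precondition is ((6*h != s - 2 && 3*acc == 2*s + 8) ==> (3*s != 7 ==> h <= 7)) && ((!(6*h != s - 2 && 3*acc == 2*s + 8)) ==> (3*s != 7 ==> 2*acc <= 7)).
Check whether ((6*h != s - 2 && 3*acc == 2*s + 8) ==> (3*s != 7 ==> h <= 8)) && ((!(6*h != s - 2 && 3*acc == 2*s + 8)) ==> (3*s != 7 ==> 2*acc <= 7)) implies it.
Countermodel: at the initial state acc = 0, h = 8, s = -4, the precondition holds but the weakest precondition fails.
Answer: invalid


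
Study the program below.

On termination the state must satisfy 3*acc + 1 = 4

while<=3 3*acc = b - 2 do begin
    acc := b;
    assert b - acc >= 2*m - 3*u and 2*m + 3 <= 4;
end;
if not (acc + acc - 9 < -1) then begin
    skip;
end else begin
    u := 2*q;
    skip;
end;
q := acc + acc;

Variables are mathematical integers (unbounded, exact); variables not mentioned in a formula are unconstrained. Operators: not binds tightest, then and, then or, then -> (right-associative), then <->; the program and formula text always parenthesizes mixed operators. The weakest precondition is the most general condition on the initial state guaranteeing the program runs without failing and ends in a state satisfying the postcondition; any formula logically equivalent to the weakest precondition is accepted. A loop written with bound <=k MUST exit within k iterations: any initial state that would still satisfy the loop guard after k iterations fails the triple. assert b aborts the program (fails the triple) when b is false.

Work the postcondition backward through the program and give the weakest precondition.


Working backward. After the program, the postcondition 3*acc + 1 = 4 must hold; in canonical form it is 3*acc = 3.
Before q := acc + acc: 3*acc = 3
Then branch requires 3*acc = 3; else branch requires 3*acc = 3.
Before the if: ((not (2*acc < 8)) -> 3*acc = 3) and (2*acc < 8 -> 3*acc = 3)
Before the loop (bound <=3), unroll the exhaustion recursion (WP_0 = exit-now case; WP_j = one more guarded iteration, up to j = 3):
  WP_0: (not (3*acc = b - 2)) and ((not (2*acc < 8)) -> 3*acc = 3) and (2*acc < 8 -> 3*acc = 3)
  WP_1: (3*acc = b - 2 -> (3*u >= 2*m and 2*m <= 1 and (not (2*b = -2)) and ((not (2*b < 8)) -> 3*b = 3) and (2*b < 8 -> 3*b = 3))) and ((not (3*acc = b - 2)) -> (((not (2*acc < 8)) -> 3*acc = 3) and (2*acc < 8 -> 3*acc = 3)))
  WP_2: (3*acc = b - 2 -> (3*u >= 2*m and 2*m <= 1 and (2*b = -2 -> (3*u >= 2*m and 2*m <= 1 and (not (2*b = -2)) and ((not (2*b < 8)) -> 3*b = 3) and (2*b < 8 -> 3*b = 3))) and ((not (2*b = -2)) -> (((not (2*b < 8)) -> 3*b = 3) and (2*b < 8 -> 3*b = 3))))) and ((not (3*acc = b - 2)) -> (((not (2*acc < 8)) -> 3*acc = 3) and (2*acc < 8 -> 3*acc = 3)))
  WP_3: (3*acc = b - 2 -> (3*u >= 2*m and 2*m <= 1 and (2*b = -2 -> (3*u >= 2*m and 2*m <= 1 and (2*b = -2 -> (3*u >= 2*m and 2*m <= 1 and (not (2*b = -2)) and ((not (2*b < 8)) -> 3*b = 3) and (2*b < 8 -> 3*b = 3))) and ((not (2*b = -2)) -> (((not (2*b < 8)) -> 3*b = 3) and (2*b < 8 -> 3*b = 3))))) and ((not (2*b = -2)) -> (((not (2*b < 8)) -> 3*b = 3) and (2*b < 8 -> 3*b = 3))))) and ((not (3*acc = b - 2)) -> (((not (2*acc < 8)) -> 3*acc = 3) and (2*acc < 8 -> 3*acc = 3)))
So before the loop: (3*acc = b - 2 -> (3*u >= 2*m and 2*m <= 1 and (2*b = -2 -> (3*u >= 2*m and 2*m <= 1 and (2*b = -2 -> (3*u >= 2*m and 2*m <= 1 and (not (2*b = -2)) and ((not (2*b < 8)) -> 3*b = 3) and (2*b < 8 -> 3*b = 3))) and ((not (2*b = -2)) -> (((not (2*b < 8)) -> 3*b = 3) and (2*b < 8 -> 3*b = 3))))) and ((not (2*b = -2)) -> (((not (2*b < 8)) -> 3*b = 3) and (2*b < 8 -> 3*b = 3))))) and ((not (3*acc = b - 2)) -> (((not (2*acc < 8)) -> 3*acc = 3) and (2*acc < 8 -> 3*acc = 3)))
Answer: WP = (3*acc = b - 2 -> (3*u >= 2*m and 2*m <= 1 and (2*b = -2 -> (3*u >= 2*m and 2*m <= 1 and (2*b = -2 -> (3*u >= 2*m and 2*m <= 1 and (not (2*b = -2)) and ((not (2*b < 8)) -> 3*b = 3) and (2*b < 8 -> 3*b = 3))) and ((not (2*b = -2)) -> (((not (2*b < 8)) -> 3*b = 3) and (2*b < 8 -> 3*b = 3))))) and ((not (2*b = -2)) -> (((not (2*b < 8)) -> 3*b = 3) and (2*b < 8 -> 3*b = 3))))) and ((not (3*acc = b - 2)) -> (((not (2*acc < 8)) -> 3*acc = 3) and (2*acc < 8 -> 3*acc = 3)))


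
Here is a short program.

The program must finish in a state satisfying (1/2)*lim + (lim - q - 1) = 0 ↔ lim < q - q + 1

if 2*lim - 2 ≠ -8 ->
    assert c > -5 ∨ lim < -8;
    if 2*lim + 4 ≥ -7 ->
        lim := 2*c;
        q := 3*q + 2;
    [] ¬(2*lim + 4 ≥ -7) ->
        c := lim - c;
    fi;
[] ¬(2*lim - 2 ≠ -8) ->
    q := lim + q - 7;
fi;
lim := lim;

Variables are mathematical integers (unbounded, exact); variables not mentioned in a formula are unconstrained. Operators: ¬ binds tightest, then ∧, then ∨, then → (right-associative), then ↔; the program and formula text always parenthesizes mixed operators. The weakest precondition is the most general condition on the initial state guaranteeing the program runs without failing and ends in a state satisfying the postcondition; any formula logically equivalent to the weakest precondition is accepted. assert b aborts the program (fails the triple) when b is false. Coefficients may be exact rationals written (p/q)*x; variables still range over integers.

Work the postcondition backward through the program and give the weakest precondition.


Working backward. After the program, the postcondition (1/2)*lim + (lim - q - 1) = 0 ↔ lim < q - q + 1 must hold; in canonical form it is (3/2)*lim = q + 1 ↔ lim < 1.
Before lim := lim: (3/2)*lim = q + 1 ↔ lim < 1
Then branch requires (c > -5 ∨ lim < -8) ∧ (2*lim ≥ -11 → (3*c = 3*q + 3 ↔ 2*c < 1)) ∧ ((¬(2*lim ≥ -11)) → ((3/2)*lim = q + 1 ↔ lim < 1)); else branch requires (1/2)*lim = q - 6 ↔ lim < 1.
Before the if: (2*lim ≠ -6 → ((c > -5 ∨ lim < -8) ∧ (2*lim ≥ -11 → (3*c = 3*q + 3 ↔ 2*c < 1)) ∧ ((¬(2*lim ≥ -11)) → ((3/2)*lim = q + 1 ↔ lim < 1)))) ∧ ((¬(2*lim ≠ -6)) → ((1/2)*lim = q - 6 ↔ lim < 1))
Answer: WP = (2*lim ≠ -6 → ((c > -5 ∨ lim < -8) ∧ (2*lim ≥ -11 → (3*c = 3*q + 3 ↔ 2*c < 1)) ∧ ((¬(2*lim ≥ -11)) → ((3/2)*lim = q + 1 ↔ lim < 1)))) ∧ ((¬(2*lim ≠ -6)) → ((1/2)*lim = q - 6 ↔ lim < 1))


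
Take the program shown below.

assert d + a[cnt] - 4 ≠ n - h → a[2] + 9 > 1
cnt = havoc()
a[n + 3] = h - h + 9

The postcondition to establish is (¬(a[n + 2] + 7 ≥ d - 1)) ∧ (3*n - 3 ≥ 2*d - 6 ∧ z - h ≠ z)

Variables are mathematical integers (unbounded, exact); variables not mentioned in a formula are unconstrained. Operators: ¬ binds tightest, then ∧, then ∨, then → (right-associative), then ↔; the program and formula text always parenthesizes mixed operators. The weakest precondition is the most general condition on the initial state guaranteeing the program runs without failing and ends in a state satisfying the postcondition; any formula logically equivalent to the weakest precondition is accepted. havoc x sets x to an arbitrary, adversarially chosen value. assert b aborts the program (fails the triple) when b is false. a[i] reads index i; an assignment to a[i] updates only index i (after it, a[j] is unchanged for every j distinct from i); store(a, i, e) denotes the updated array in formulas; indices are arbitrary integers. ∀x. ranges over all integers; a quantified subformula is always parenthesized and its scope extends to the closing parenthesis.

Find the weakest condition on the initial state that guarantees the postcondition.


Working backward. After the program, the postcondition (¬(a[n + 2] + 7 ≥ d - 1)) ∧ (3*n - 3 ≥ 2*d - 6 ∧ z - h ≠ z) must hold; in canonical form it is (¬(a[n + 2] ≥ d - 8)) ∧ 3*n ≥ 2*d - 3 ∧ h ≠ 0.
Before a[n + 3] := h - h + 9: (¬(store(a, n + 3, 9)[n + 2] ≥ d - 8)) ∧ 3*n ≥ 2*d - 3 ∧ h ≠ 0
Before havoc cnt: (¬(store(a, n + 3, 9)[n + 2] ≥ d - 8)) ∧ 3*n ≥ 2*d - 3 ∧ h ≠ 0
Before assert d + a[cnt] - 4 ≠ n - h → a[2] + 9 > 1: (a[cnt] + d + h ≠ n + 4 → a[2] > -8) ∧ (¬(store(a, n + 3, 9)[n + 2] ≥ d - 8)) ∧ 3*n ≥ 2*d - 3 ∧ h ≠ 0
Answer: WP = (a[cnt] + d + h ≠ n + 4 → a[2] > -8) ∧ (¬(store(a, n + 3, 9)[n + 2] ≥ d - 8)) ∧ 3*n ≥ 2*d - 3 ∧ h ≠ 0
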